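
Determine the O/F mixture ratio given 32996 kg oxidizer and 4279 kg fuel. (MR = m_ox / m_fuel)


MR = 32996 / 4279 = 7.71

7.71


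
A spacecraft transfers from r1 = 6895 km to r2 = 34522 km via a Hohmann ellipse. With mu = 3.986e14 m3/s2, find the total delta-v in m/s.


V1 = sqrt(mu/r1) = 7603.29 m/s
dV1 = V1*(sqrt(2*r2/(r1+r2)) - 1) = 2213.63 m/s
V2 = sqrt(mu/r2) = 3397.98 m/s
dV2 = V2*(1 - sqrt(2*r1/(r1+r2))) = 1437.27 m/s
Total dV = 3651 m/s

3651 m/s


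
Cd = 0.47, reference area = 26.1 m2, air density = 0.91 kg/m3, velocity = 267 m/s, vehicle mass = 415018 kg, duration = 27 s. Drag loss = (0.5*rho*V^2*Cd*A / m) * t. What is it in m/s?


D = 0.5 * 0.91 * 267^2 * 0.47 * 26.1 = 397898.48 N
a = 397898.48 / 415018 = 0.9587 m/s2
dV = 0.9587 * 27 = 25.9 m/s

25.9 m/s


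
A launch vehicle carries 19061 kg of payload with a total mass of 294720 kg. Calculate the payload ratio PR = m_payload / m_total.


PR = 19061 / 294720 = 0.0647

0.0647


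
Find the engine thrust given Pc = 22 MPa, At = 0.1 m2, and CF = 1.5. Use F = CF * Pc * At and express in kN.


F = 1.5 * 22e6 * 0.1 = 3.3000e+06 N = 3300.0 kN

3300.0 kN


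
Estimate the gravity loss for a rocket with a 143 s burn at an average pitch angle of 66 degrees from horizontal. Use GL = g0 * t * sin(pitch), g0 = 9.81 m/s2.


GL = 9.81 * 143 * sin(66 deg) = 1282 m/s

1282 m/s


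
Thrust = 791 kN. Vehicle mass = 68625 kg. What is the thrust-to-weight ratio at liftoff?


TWR = 791000 / (68625 * 9.81) = 1.17

1.17


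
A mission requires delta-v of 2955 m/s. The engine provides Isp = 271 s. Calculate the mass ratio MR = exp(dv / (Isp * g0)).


Ve = 271 * 9.81 = 2658.51 m/s
MR = exp(2955 / 2658.51) = 3.039

3.039


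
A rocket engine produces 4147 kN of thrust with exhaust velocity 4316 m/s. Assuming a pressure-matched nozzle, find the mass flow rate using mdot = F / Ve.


mdot = F / Ve = 4147000 / 4316 = 960.8 kg/s

960.8 kg/s


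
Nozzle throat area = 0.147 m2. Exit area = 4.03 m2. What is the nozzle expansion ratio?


AR = 4.03 / 0.147 = 27.4

27.4


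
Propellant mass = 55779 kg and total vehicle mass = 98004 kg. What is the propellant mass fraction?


PMF = 55779 / 98004 = 0.569

0.569


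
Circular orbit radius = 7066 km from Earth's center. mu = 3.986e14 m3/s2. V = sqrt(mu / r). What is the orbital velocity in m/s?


V = sqrt(3.986e14 / 7066000) = 7511 m/s

7511 m/s


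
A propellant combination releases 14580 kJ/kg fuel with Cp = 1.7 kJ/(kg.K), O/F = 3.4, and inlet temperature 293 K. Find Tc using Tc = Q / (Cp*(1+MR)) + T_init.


Tc = 14580 / (1.7 * (1 + 3.4)) + 293 = 2242 K

2242 K


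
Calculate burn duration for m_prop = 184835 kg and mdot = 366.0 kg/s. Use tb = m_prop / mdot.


tb = 184835 / 366.0 = 505.0 s

505.0 s


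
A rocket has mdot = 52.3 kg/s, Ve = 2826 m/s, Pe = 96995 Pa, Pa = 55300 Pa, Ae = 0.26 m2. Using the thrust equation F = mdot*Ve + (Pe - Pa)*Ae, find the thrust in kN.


F = 52.3 * 2826 + (96995 - 55300) * 0.26 = 158640.0 N = 158.6 kN

158.6 kN


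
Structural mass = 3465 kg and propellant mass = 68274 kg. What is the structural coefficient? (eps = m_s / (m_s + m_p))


eps = 3465 / (3465 + 68274) = 0.0483

0.0483


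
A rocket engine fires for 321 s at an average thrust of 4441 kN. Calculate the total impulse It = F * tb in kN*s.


It = 4441 * 321 = 1425561 kN*s

1425561 kN*s


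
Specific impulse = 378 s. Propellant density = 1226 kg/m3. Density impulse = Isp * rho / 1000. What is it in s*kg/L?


rho*Isp = 378 * 1226 / 1000 = 463 s*kg/L

463 s*kg/L


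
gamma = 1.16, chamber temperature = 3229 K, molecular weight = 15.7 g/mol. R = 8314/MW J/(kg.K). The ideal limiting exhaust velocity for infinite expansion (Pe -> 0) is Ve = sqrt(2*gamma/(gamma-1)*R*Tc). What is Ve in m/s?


R = 8314 / 15.7 = 529.55 J/(kg.K)
Ve = sqrt(2 * 1.16 / (1.16 - 1) * 529.55 * 3229) = 4979 m/s

4979 m/s


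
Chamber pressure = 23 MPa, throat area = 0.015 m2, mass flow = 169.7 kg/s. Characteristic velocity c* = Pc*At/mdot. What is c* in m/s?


c* = 23e6 * 0.015 / 169.7 = 2033 m/s

2033 m/s


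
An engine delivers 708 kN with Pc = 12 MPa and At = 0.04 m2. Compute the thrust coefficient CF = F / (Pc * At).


CF = 708000 / (12e6 * 0.04) = 1.48

1.48


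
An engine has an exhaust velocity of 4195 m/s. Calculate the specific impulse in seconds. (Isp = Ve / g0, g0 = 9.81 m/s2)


Isp = Ve / g0 = 4195 / 9.81 = 427.6 s

427.6 s


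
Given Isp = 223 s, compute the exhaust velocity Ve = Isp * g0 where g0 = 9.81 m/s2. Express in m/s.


Ve = Isp * g0 = 223 * 9.81 = 2187.6 m/s

2187.6 m/s


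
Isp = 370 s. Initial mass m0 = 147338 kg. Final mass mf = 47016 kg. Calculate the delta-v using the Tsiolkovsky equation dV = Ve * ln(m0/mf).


Ve = 370 * 9.81 = 3629.7 m/s
dV = 3629.7 * ln(147338/47016) = 4146 m/s

4146 m/s


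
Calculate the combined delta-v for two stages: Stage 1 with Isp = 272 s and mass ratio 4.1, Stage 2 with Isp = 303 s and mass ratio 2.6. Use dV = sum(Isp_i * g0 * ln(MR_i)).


dV1 = 272 * 9.81 * ln(4.1) = 3765.0 m/s
dV2 = 303 * 9.81 * ln(2.6) = 2840.2 m/s
Total dV = 3765.0 + 2840.2 = 6605.2 m/s ~ 6605 m/s

6605 m/s


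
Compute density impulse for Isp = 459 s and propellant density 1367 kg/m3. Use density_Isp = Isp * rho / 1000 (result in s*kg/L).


rho*Isp = 459 * 1367 / 1000 = 627 s*kg/L

627 s*kg/L


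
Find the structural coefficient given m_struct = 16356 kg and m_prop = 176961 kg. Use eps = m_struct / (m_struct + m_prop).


eps = 16356 / (16356 + 176961) = 0.0846

0.0846


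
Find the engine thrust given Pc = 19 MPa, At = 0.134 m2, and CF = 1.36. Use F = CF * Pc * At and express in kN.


F = 1.36 * 19e6 * 0.134 = 3.4626e+06 N = 3462.6 kN

3462.6 kN


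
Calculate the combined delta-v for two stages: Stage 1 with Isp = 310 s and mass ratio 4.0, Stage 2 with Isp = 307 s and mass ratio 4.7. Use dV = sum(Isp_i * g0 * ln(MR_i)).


dV1 = 310 * 9.81 * ln(4.0) = 4215.9 m/s
dV2 = 307 * 9.81 * ln(4.7) = 4660.7 m/s
Total dV = 4215.9 + 4660.7 = 8876.6 m/s ~ 8877 m/s

8877 m/s


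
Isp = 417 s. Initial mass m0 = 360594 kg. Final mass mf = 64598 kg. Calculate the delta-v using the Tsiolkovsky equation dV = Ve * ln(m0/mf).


Ve = 417 * 9.81 = 4090.77 m/s
dV = 4090.77 * ln(360594/64598) = 7034 m/s

7034 m/s


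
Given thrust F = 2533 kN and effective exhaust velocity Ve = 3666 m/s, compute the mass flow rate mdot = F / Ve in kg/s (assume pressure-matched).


mdot = F / Ve = 2533000 / 3666 = 690.9 kg/s

690.9 kg/s


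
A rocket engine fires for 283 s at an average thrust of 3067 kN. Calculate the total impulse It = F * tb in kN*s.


It = 3067 * 283 = 867961 kN*s

867961 kN*s


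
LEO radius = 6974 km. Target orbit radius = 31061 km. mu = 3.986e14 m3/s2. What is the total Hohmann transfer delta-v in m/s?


V1 = sqrt(mu/r1) = 7560.1 m/s
dV1 = V1*(sqrt(2*r2/(r1+r2)) - 1) = 2101.71 m/s
V2 = sqrt(mu/r2) = 3582.29 m/s
dV2 = V2*(1 - sqrt(2*r1/(r1+r2))) = 1412.96 m/s
Total dV = 3515 m/s

3515 m/s


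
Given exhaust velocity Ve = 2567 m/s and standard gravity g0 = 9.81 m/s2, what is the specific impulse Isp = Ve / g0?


Isp = Ve / g0 = 2567 / 9.81 = 261.7 s

261.7 s


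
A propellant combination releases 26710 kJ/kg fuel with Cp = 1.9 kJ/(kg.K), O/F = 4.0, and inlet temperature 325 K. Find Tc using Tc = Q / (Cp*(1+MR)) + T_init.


Tc = 26710 / (1.9 * (1 + 4.0)) + 325 = 3137 K

3137 K


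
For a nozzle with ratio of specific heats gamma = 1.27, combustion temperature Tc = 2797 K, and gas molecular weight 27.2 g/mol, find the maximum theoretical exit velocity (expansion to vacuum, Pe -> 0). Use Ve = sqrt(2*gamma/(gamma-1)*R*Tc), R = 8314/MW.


R = 8314 / 27.2 = 305.66 J/(kg.K)
Ve = sqrt(2 * 1.27 / (1.27 - 1) * 305.66 * 2797) = 2836 m/s

2836 m/s


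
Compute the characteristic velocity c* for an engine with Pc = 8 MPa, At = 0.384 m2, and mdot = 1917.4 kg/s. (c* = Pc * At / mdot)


c* = 8e6 * 0.384 / 1917.4 = 1602 m/s

1602 m/s


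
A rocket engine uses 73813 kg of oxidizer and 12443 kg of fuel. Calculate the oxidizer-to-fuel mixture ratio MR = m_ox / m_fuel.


MR = 73813 / 12443 = 5.93

5.93


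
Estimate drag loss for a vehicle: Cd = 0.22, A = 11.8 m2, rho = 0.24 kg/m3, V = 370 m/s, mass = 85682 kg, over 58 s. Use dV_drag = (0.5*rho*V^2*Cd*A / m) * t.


D = 0.5 * 0.24 * 370^2 * 0.22 * 11.8 = 42647.09 N
a = 42647.09 / 85682 = 0.4977 m/s2
dV = 0.4977 * 58 = 28.9 m/s

28.9 m/s


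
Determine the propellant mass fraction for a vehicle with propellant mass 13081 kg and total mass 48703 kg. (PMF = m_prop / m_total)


PMF = 13081 / 48703 = 0.269

0.269


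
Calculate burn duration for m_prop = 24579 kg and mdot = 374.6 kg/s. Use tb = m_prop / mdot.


tb = 24579 / 374.6 = 65.6 s

65.6 s


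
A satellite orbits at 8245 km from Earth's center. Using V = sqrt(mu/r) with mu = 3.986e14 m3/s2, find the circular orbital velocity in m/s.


V = sqrt(3.986e14 / 8245000) = 6953 m/s

6953 m/s


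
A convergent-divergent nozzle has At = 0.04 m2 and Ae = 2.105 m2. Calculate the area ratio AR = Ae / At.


AR = 2.105 / 0.04 = 52.6

52.6


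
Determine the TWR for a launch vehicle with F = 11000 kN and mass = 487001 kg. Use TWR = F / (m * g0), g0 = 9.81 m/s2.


TWR = 11000000 / (487001 * 9.81) = 2.3

2.3


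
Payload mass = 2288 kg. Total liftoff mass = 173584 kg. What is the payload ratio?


PR = 2288 / 173584 = 0.0132

0.0132


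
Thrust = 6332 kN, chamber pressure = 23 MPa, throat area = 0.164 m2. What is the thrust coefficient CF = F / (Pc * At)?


CF = 6332000 / (23e6 * 0.164) = 1.68

1.68


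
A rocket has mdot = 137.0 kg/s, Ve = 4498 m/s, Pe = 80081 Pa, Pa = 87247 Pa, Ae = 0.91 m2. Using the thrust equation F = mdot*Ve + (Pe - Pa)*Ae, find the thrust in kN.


F = 137.0 * 4498 + (80081 - 87247) * 0.91 = 609705.0 N = 609.7 kN

609.7 kN


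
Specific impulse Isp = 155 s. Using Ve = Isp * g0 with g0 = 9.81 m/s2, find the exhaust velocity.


Ve = Isp * g0 = 155 * 9.81 = 1520.6 m/s

1520.6 m/s


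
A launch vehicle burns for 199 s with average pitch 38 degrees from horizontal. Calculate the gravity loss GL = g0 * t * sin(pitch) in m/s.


GL = 9.81 * 199 * sin(38 deg) = 1202 m/s

1202 m/s


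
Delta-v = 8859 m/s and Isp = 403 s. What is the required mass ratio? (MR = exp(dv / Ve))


Ve = 403 * 9.81 = 3953.43 m/s
MR = exp(8859 / 3953.43) = 9.401

9.401


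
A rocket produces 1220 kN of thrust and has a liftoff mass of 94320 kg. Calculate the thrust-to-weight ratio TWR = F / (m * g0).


TWR = 1220000 / (94320 * 9.81) = 1.32

1.32


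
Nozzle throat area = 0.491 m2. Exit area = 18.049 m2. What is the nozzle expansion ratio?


AR = 18.049 / 0.491 = 36.8

36.8


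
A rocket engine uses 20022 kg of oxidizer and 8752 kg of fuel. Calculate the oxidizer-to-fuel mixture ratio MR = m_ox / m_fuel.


MR = 20022 / 8752 = 2.29

2.29


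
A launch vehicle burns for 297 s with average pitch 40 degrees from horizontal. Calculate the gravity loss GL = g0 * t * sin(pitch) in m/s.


GL = 9.81 * 297 * sin(40 deg) = 1873 m/s

1873 m/s


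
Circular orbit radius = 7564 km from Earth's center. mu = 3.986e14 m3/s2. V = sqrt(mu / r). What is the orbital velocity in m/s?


V = sqrt(3.986e14 / 7564000) = 7259 m/s

7259 m/s


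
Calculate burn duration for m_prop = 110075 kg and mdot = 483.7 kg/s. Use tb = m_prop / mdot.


tb = 110075 / 483.7 = 227.6 s

227.6 s


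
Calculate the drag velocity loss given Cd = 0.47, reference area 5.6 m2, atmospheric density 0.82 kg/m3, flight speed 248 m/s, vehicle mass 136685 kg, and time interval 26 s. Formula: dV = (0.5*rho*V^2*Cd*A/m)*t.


D = 0.5 * 0.82 * 248^2 * 0.47 * 5.6 = 66370.2 N
a = 66370.2 / 136685 = 0.4856 m/s2
dV = 0.4856 * 26 = 12.6 m/s

12.6 m/s


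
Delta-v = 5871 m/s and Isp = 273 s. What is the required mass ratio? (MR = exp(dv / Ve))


Ve = 273 * 9.81 = 2678.13 m/s
MR = exp(5871 / 2678.13) = 8.955

8.955


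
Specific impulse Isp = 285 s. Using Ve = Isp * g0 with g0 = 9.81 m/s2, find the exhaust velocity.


Ve = Isp * g0 = 285 * 9.81 = 2795.9 m/s

2795.9 m/s


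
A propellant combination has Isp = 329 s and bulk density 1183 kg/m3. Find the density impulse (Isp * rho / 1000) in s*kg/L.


rho*Isp = 329 * 1183 / 1000 = 389 s*kg/L

389 s*kg/L


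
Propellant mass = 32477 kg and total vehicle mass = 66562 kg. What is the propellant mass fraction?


PMF = 32477 / 66562 = 0.488

0.488


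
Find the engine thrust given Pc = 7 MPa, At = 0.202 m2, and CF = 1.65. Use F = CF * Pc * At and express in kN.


F = 1.65 * 7e6 * 0.202 = 2.3331e+06 N = 2333.1 kN

2333.1 kN


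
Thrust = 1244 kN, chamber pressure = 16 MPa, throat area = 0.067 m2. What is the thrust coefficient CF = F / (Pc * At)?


CF = 1244000 / (16e6 * 0.067) = 1.16

1.16


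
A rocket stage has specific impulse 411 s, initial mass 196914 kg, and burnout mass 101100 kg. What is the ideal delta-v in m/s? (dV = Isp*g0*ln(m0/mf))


Ve = 411 * 9.81 = 4031.91 m/s
dV = 4031.91 * ln(196914/101100) = 2688 m/s

2688 m/s


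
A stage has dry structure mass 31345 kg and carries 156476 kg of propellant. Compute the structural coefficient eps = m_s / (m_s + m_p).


eps = 31345 / (31345 + 156476) = 0.1669

0.1669


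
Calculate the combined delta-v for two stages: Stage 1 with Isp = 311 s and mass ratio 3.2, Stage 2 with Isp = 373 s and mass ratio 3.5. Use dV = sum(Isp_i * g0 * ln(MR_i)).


dV1 = 311 * 9.81 * ln(3.2) = 3548.7 m/s
dV2 = 373 * 9.81 * ln(3.5) = 4584.0 m/s
Total dV = 3548.7 + 4584.0 = 8132.7 m/s ~ 8133 m/s

8133 m/s


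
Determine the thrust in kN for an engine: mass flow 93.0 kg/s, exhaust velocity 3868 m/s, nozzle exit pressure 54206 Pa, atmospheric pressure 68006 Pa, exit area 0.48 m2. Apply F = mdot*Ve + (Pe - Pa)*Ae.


F = 93.0 * 3868 + (54206 - 68006) * 0.48 = 353100.0 N = 353.1 kN

353.1 kN


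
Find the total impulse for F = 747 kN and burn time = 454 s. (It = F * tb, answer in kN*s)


It = 747 * 454 = 339138 kN*s

339138 kN*s


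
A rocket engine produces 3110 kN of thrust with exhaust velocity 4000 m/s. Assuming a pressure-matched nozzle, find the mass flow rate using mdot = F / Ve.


mdot = F / Ve = 3110000 / 4000 = 777.5 kg/s

777.5 kg/s


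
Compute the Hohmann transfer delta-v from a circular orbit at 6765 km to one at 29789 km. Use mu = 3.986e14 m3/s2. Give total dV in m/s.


V1 = sqrt(mu/r1) = 7676.0 m/s
dV1 = V1*(sqrt(2*r2/(r1+r2)) - 1) = 2123.65 m/s
V2 = sqrt(mu/r2) = 3657.97 m/s
dV2 = V2*(1 - sqrt(2*r1/(r1+r2))) = 1432.5 m/s
Total dV = 3556 m/s

3556 m/s


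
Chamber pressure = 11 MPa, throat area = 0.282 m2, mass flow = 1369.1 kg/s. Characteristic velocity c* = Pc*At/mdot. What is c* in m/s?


c* = 11e6 * 0.282 / 1369.1 = 2266 m/s

2266 m/s


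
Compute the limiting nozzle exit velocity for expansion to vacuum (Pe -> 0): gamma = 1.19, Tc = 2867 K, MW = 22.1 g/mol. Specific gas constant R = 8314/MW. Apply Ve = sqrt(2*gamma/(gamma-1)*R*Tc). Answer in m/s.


R = 8314 / 22.1 = 376.2 J/(kg.K)
Ve = sqrt(2 * 1.19 / (1.19 - 1) * 376.2 * 2867) = 3676 m/s

3676 m/s


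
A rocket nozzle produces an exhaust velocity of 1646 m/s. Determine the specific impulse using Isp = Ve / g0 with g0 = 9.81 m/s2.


Isp = Ve / g0 = 1646 / 9.81 = 167.8 s

167.8 s


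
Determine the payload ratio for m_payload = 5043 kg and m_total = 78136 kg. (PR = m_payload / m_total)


PR = 5043 / 78136 = 0.0645

0.0645


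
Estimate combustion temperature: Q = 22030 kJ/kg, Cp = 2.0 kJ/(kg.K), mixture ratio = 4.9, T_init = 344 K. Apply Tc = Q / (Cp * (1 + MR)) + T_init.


Tc = 22030 / (2.0 * (1 + 4.9)) + 344 = 2211 K

2211 K


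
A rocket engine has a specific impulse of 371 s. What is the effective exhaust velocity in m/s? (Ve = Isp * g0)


Ve = Isp * g0 = 371 * 9.81 = 3639.5 m/s

3639.5 m/s


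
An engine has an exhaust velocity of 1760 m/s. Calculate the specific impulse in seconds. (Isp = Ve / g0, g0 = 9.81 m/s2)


Isp = Ve / g0 = 1760 / 9.81 = 179.4 s

179.4 s


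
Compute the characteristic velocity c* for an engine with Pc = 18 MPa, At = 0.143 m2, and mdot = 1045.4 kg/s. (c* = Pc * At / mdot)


c* = 18e6 * 0.143 / 1045.4 = 2462 m/s

2462 m/s


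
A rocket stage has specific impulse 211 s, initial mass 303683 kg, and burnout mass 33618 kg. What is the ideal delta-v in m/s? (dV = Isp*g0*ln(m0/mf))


Ve = 211 * 9.81 = 2069.91 m/s
dV = 2069.91 * ln(303683/33618) = 4556 m/s

4556 m/s


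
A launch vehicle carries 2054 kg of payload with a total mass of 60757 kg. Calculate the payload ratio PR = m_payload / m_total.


PR = 2054 / 60757 = 0.0338

0.0338


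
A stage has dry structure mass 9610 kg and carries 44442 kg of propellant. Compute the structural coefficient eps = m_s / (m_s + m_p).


eps = 9610 / (9610 + 44442) = 0.1778

0.1778


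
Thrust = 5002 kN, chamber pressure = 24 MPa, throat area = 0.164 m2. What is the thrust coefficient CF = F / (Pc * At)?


CF = 5002000 / (24e6 * 0.164) = 1.27

1.27


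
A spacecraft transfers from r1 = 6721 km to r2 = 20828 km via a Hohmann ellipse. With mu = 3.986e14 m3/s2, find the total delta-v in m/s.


V1 = sqrt(mu/r1) = 7701.08 m/s
dV1 = V1*(sqrt(2*r2/(r1+r2)) - 1) = 1768.65 m/s
V2 = sqrt(mu/r2) = 4374.67 m/s
dV2 = V2*(1 - sqrt(2*r1/(r1+r2))) = 1318.87 m/s
Total dV = 3088 m/s

3088 m/s


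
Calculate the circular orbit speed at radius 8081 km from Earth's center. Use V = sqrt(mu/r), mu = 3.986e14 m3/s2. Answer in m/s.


V = sqrt(3.986e14 / 8081000) = 7023 m/s

7023 m/s


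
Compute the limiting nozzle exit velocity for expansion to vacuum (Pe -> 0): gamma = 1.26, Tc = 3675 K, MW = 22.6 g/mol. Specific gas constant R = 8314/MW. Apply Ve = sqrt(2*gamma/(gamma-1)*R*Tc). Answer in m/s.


R = 8314 / 22.6 = 367.88 J/(kg.K)
Ve = sqrt(2 * 1.26 / (1.26 - 1) * 367.88 * 3675) = 3620 m/s

3620 m/s


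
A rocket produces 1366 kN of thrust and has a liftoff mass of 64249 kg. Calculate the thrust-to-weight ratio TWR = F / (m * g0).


TWR = 1366000 / (64249 * 9.81) = 2.17

2.17


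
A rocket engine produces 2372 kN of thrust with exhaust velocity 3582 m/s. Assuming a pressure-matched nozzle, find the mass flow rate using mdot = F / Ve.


mdot = F / Ve = 2372000 / 3582 = 662.2 kg/s

662.2 kg/s


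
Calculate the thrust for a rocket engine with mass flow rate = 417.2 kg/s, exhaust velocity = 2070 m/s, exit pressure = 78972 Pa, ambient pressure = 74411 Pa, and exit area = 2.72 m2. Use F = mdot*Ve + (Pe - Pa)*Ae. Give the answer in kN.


F = 417.2 * 2070 + (78972 - 74411) * 2.72 = 876010.0 N = 876.0 kN

876.0 kN


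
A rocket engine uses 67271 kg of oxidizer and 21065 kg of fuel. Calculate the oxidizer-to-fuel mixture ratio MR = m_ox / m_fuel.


MR = 67271 / 21065 = 3.19

3.19


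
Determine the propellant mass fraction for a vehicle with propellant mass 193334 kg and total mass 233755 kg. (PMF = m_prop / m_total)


PMF = 193334 / 233755 = 0.827

0.827


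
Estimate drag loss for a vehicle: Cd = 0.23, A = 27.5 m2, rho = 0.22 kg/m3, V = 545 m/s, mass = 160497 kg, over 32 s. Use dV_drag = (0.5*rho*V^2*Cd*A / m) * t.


D = 0.5 * 0.22 * 545^2 * 0.23 * 27.5 = 206655.14 N
a = 206655.14 / 160497 = 1.2876 m/s2
dV = 1.2876 * 32 = 41.2 m/s

41.2 m/s


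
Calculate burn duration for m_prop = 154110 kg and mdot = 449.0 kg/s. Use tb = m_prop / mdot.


tb = 154110 / 449.0 = 343.2 s

343.2 s


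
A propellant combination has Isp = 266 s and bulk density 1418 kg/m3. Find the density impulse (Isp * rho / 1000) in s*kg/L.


rho*Isp = 266 * 1418 / 1000 = 377 s*kg/L

377 s*kg/L


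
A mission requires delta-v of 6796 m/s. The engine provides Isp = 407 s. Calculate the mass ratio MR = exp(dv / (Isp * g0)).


Ve = 407 * 9.81 = 3992.67 m/s
MR = exp(6796 / 3992.67) = 5.486

5.486


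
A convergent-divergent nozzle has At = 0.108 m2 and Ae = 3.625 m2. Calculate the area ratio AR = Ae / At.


AR = 3.625 / 0.108 = 33.6

33.6


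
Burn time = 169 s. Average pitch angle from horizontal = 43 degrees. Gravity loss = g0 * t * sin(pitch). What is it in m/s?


GL = 9.81 * 169 * sin(43 deg) = 1131 m/s

1131 m/s


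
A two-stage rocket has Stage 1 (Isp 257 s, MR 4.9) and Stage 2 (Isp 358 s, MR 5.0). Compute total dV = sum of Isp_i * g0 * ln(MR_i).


dV1 = 257 * 9.81 * ln(4.9) = 4006.7 m/s
dV2 = 358 * 9.81 * ln(5.0) = 5652.3 m/s
Total dV = 4006.7 + 5652.3 = 9659.0 m/s ~ 9659 m/s

9659 m/s


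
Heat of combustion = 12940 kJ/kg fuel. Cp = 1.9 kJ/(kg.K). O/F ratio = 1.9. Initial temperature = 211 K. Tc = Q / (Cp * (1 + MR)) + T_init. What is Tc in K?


Tc = 12940 / (1.9 * (1 + 1.9)) + 211 = 2559 K

2559 K


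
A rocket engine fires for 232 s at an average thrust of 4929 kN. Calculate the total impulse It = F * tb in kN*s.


It = 4929 * 232 = 1143528 kN*s

1143528 kN*s


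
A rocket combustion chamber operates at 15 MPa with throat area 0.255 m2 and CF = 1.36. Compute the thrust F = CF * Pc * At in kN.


F = 1.36 * 15e6 * 0.255 = 5.2020e+06 N = 5202.0 kN

5202.0 kN


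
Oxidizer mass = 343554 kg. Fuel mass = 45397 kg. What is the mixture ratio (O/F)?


MR = 343554 / 45397 = 7.57

7.57


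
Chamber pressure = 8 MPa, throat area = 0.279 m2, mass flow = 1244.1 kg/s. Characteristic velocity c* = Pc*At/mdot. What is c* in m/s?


c* = 8e6 * 0.279 / 1244.1 = 1794 m/s

1794 m/s


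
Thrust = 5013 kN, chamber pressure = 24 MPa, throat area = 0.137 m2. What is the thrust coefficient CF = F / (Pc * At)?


CF = 5013000 / (24e6 * 0.137) = 1.52

1.52


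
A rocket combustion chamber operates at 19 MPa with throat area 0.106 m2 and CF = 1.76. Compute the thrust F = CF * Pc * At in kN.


F = 1.76 * 19e6 * 0.106 = 3.5446e+06 N = 3544.6 kN

3544.6 kN


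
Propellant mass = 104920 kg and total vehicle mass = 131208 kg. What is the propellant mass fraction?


PMF = 104920 / 131208 = 0.8

0.8


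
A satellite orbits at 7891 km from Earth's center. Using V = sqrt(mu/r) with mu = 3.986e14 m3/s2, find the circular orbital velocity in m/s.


V = sqrt(3.986e14 / 7891000) = 7107 m/s

7107 m/s


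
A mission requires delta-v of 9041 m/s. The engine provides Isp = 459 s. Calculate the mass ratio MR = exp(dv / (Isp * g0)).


Ve = 459 * 9.81 = 4502.79 m/s
MR = exp(9041 / 4502.79) = 7.447

7.447


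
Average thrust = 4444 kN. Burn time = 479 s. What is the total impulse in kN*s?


It = 4444 * 479 = 2128676 kN*s

2128676 kN*s


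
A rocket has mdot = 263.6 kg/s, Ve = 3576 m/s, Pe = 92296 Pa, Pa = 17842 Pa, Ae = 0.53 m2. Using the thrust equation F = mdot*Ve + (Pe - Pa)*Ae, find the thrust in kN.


F = 263.6 * 3576 + (92296 - 17842) * 0.53 = 982094.0 N = 982.1 kN

982.1 kN


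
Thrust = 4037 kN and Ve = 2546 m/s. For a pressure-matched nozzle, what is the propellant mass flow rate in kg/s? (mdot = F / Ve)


mdot = F / Ve = 4037000 / 2546 = 1585.6 kg/s

1585.6 kg/s


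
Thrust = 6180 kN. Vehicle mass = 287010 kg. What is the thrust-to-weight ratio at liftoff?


TWR = 6180000 / (287010 * 9.81) = 2.19

2.19


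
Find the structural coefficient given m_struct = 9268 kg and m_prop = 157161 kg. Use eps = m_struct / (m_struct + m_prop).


eps = 9268 / (9268 + 157161) = 0.0557

0.0557


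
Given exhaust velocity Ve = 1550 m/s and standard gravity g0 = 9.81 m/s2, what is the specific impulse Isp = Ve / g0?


Isp = Ve / g0 = 1550 / 9.81 = 158.0 s

158.0 s


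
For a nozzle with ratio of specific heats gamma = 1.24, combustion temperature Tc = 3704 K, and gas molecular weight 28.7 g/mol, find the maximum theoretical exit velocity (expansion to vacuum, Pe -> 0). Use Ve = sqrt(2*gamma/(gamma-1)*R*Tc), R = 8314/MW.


R = 8314 / 28.7 = 289.69 J/(kg.K)
Ve = sqrt(2 * 1.24 / (1.24 - 1) * 289.69 * 3704) = 3330 m/s

3330 m/s


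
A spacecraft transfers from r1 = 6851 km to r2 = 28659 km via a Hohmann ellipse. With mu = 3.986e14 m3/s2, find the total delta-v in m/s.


V1 = sqrt(mu/r1) = 7627.67 m/s
dV1 = V1*(sqrt(2*r2/(r1+r2)) - 1) = 2063.18 m/s
V2 = sqrt(mu/r2) = 3729.39 m/s
dV2 = V2*(1 - sqrt(2*r1/(r1+r2))) = 1412.77 m/s
Total dV = 3476 m/s

3476 m/s


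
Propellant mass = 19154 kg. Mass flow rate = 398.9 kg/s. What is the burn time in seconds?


tb = 19154 / 398.9 = 48.0 s

48.0 s


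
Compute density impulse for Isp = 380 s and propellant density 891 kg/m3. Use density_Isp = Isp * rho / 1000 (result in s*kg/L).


rho*Isp = 380 * 891 / 1000 = 339 s*kg/L

339 s*kg/L


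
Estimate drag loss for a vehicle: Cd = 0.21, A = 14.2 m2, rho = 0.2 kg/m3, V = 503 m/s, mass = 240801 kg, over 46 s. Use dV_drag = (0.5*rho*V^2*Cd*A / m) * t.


D = 0.5 * 0.2 * 503^2 * 0.21 * 14.2 = 75447.28 N
a = 75447.28 / 240801 = 0.3133 m/s2
dV = 0.3133 * 46 = 14.4 m/s

14.4 m/s


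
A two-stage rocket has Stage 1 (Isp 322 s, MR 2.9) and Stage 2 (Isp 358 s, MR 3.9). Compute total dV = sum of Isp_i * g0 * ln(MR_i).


dV1 = 322 * 9.81 * ln(2.9) = 3363.2 m/s
dV2 = 358 * 9.81 * ln(3.9) = 4779.7 m/s
Total dV = 3363.2 + 4779.7 = 8142.9 m/s ~ 8143 m/s

8143 m/s


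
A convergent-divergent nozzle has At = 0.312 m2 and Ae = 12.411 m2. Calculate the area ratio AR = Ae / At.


AR = 12.411 / 0.312 = 39.8

39.8


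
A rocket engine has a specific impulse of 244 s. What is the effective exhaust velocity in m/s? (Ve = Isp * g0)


Ve = Isp * g0 = 244 * 9.81 = 2393.6 m/s

2393.6 m/s


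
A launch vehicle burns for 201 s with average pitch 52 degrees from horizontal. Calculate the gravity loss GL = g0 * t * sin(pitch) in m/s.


GL = 9.81 * 201 * sin(52 deg) = 1554 m/s

1554 m/s


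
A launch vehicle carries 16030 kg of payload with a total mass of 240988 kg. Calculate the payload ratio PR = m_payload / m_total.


PR = 16030 / 240988 = 0.0665

0.0665


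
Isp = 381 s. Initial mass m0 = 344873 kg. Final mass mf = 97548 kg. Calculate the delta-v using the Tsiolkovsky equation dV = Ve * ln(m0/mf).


Ve = 381 * 9.81 = 3737.61 m/s
dV = 3737.61 * ln(344873/97548) = 4720 m/s

4720 m/s


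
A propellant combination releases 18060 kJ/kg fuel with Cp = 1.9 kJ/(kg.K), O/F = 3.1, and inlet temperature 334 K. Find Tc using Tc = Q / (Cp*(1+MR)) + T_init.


Tc = 18060 / (1.9 * (1 + 3.1)) + 334 = 2652 K

2652 K


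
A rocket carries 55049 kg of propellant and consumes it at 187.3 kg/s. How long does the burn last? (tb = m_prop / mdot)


tb = 55049 / 187.3 = 293.9 s

293.9 s


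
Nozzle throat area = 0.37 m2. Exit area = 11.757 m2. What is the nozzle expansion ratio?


AR = 11.757 / 0.37 = 31.8

31.8


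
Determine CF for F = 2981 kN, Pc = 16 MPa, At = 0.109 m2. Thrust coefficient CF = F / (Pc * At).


CF = 2981000 / (16e6 * 0.109) = 1.71

1.71


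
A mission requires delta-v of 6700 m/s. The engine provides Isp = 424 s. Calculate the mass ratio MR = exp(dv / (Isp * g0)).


Ve = 424 * 9.81 = 4159.44 m/s
MR = exp(6700 / 4159.44) = 5.007

5.007


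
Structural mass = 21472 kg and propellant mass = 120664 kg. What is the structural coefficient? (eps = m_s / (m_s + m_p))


eps = 21472 / (21472 + 120664) = 0.1511

0.1511


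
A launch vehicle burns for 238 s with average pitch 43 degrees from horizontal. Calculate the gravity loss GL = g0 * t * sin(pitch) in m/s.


GL = 9.81 * 238 * sin(43 deg) = 1592 m/s

1592 m/s


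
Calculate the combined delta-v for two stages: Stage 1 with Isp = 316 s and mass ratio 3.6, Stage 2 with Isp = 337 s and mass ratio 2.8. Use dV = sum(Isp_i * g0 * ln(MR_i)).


dV1 = 316 * 9.81 * ln(3.6) = 3970.8 m/s
dV2 = 337 * 9.81 * ln(2.8) = 3403.9 m/s
Total dV = 3970.8 + 3403.9 = 7374.7 m/s ~ 7375 m/s

7375 m/s


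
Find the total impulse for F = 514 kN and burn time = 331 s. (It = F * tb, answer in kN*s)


It = 514 * 331 = 170134 kN*s

170134 kN*s


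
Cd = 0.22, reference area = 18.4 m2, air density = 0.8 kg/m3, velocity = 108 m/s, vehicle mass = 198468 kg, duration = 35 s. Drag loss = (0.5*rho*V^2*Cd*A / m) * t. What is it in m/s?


D = 0.5 * 0.8 * 108^2 * 0.22 * 18.4 = 18886.35 N
a = 18886.35 / 198468 = 0.0952 m/s2
dV = 0.0952 * 35 = 3.3 m/s

3.3 m/s


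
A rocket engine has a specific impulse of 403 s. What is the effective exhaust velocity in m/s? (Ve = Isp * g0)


Ve = Isp * g0 = 403 * 9.81 = 3953.4 m/s

3953.4 m/s


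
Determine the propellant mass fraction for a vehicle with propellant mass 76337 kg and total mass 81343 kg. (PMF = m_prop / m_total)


PMF = 76337 / 81343 = 0.938

0.938


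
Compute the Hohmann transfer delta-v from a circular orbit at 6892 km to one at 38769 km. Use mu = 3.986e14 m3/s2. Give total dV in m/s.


V1 = sqrt(mu/r1) = 7604.94 m/s
dV1 = V1*(sqrt(2*r2/(r1+r2)) - 1) = 2305.21 m/s
V2 = sqrt(mu/r2) = 3206.46 m/s
dV2 = V2*(1 - sqrt(2*r1/(r1+r2))) = 1444.73 m/s
Total dV = 3750 m/s

3750 m/s


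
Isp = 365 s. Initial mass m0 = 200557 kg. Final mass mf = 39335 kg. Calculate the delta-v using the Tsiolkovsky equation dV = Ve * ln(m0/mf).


Ve = 365 * 9.81 = 3580.65 m/s
dV = 3580.65 * ln(200557/39335) = 5833 m/s

5833 m/s


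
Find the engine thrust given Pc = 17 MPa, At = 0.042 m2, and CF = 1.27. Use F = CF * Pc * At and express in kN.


F = 1.27 * 17e6 * 0.042 = 906780.0 N = 906.8 kN

906.8 kN


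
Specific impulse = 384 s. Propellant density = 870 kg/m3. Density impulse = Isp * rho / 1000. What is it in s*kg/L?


rho*Isp = 384 * 870 / 1000 = 334 s*kg/L

334 s*kg/L


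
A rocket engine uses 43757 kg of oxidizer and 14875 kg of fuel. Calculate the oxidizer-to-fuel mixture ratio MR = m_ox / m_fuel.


MR = 43757 / 14875 = 2.94

2.94


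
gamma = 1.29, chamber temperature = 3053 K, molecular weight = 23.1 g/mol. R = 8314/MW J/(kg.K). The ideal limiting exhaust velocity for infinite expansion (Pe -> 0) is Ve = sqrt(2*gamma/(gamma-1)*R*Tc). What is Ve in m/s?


R = 8314 / 23.1 = 359.91 J/(kg.K)
Ve = sqrt(2 * 1.29 / (1.29 - 1) * 359.91 * 3053) = 3127 m/s

3127 m/s


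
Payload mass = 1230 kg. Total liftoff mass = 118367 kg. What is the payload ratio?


PR = 1230 / 118367 = 0.0104

0.0104


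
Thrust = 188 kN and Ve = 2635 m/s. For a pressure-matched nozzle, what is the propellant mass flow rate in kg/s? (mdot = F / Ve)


mdot = F / Ve = 188000 / 2635 = 71.3 kg/s

71.3 kg/s


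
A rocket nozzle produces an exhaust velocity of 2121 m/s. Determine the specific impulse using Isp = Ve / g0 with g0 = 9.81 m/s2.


Isp = Ve / g0 = 2121 / 9.81 = 216.2 s

216.2 s


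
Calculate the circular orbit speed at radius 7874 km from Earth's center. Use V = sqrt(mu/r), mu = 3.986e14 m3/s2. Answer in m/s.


V = sqrt(3.986e14 / 7874000) = 7115 m/s

7115 m/s


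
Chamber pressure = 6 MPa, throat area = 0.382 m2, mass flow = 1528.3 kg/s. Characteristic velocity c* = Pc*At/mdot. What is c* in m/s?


c* = 6e6 * 0.382 / 1528.3 = 1500 m/s

1500 m/s


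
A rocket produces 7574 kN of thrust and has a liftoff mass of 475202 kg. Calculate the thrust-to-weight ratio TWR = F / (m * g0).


TWR = 7574000 / (475202 * 9.81) = 1.62

1.62


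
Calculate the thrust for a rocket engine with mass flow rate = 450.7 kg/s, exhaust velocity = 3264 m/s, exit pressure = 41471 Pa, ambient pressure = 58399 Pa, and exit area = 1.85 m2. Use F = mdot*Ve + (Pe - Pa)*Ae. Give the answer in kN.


F = 450.7 * 3264 + (41471 - 58399) * 1.85 = 1.4398e+06 N = 1439.8 kN

1439.8 kN


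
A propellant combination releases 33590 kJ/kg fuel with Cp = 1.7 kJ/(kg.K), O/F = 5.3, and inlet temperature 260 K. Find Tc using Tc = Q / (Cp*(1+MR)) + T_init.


Tc = 33590 / (1.7 * (1 + 5.3)) + 260 = 3396 K

3396 K


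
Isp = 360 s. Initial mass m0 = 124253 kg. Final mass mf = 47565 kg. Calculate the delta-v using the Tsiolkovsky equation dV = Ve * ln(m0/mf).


Ve = 360 * 9.81 = 3531.6 m/s
dV = 3531.6 * ln(124253/47565) = 3391 m/s

3391 m/s


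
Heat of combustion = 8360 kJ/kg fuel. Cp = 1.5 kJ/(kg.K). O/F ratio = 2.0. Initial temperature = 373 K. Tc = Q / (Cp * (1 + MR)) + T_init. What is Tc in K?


Tc = 8360 / (1.5 * (1 + 2.0)) + 373 = 2231 K

2231 K


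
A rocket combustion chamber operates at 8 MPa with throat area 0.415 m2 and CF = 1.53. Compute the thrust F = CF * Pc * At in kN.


F = 1.53 * 8e6 * 0.415 = 5.0796e+06 N = 5079.6 kN

5079.6 kN


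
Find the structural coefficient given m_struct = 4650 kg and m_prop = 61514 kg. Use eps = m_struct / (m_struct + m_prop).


eps = 4650 / (4650 + 61514) = 0.0703

0.0703


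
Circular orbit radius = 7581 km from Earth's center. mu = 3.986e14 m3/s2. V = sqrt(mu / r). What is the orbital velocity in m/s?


V = sqrt(3.986e14 / 7581000) = 7251 m/s

7251 m/s


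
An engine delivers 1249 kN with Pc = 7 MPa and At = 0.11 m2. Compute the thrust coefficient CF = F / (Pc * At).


CF = 1249000 / (7e6 * 0.11) = 1.62

1.62


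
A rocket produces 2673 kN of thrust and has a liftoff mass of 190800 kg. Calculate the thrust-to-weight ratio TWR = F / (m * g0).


TWR = 2673000 / (190800 * 9.81) = 1.43

1.43


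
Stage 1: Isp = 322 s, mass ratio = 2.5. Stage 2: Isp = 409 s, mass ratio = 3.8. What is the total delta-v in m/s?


dV1 = 322 * 9.81 * ln(2.5) = 2894.4 m/s
dV2 = 409 * 9.81 * ln(3.8) = 5356.4 m/s
Total dV = 2894.4 + 5356.4 = 8250.8 m/s ~ 8251 m/s

8251 m/s


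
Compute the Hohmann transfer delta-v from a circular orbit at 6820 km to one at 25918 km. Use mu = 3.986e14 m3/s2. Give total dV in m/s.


V1 = sqrt(mu/r1) = 7644.98 m/s
dV1 = V1*(sqrt(2*r2/(r1+r2)) - 1) = 1974.82 m/s
V2 = sqrt(mu/r2) = 3921.64 m/s
dV2 = V2*(1 - sqrt(2*r1/(r1+r2))) = 1390.31 m/s
Total dV = 3365 m/s

3365 m/s


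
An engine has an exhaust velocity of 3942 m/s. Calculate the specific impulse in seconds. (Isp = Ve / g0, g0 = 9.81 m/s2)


Isp = Ve / g0 = 3942 / 9.81 = 401.8 s

401.8 s


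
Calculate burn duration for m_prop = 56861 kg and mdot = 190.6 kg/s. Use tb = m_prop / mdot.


tb = 56861 / 190.6 = 298.3 s

298.3 s


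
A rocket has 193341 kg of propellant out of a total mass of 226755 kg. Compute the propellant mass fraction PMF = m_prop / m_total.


PMF = 193341 / 226755 = 0.853

0.853


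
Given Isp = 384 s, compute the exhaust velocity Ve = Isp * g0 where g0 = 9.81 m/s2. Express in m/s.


Ve = Isp * g0 = 384 * 9.81 = 3767.0 m/s

3767.0 m/s


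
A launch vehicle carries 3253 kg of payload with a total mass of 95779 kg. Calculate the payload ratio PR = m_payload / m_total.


PR = 3253 / 95779 = 0.034

0.034


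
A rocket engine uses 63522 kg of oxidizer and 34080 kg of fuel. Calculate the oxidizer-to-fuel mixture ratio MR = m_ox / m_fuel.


MR = 63522 / 34080 = 1.86

1.86


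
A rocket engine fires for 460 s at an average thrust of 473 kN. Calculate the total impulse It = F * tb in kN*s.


It = 473 * 460 = 217580 kN*s

217580 kN*s


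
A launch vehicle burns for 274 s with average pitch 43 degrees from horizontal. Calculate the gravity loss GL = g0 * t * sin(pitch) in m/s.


GL = 9.81 * 274 * sin(43 deg) = 1833 m/s

1833 m/s


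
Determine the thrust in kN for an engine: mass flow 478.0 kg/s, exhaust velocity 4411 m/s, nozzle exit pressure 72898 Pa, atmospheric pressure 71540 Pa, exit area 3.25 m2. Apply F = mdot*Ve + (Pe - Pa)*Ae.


F = 478.0 * 4411 + (72898 - 71540) * 3.25 = 2.1129e+06 N = 2112.9 kN

2112.9 kN


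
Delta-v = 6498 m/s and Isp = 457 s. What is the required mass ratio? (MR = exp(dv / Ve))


Ve = 457 * 9.81 = 4483.17 m/s
MR = exp(6498 / 4483.17) = 4.261

4.261


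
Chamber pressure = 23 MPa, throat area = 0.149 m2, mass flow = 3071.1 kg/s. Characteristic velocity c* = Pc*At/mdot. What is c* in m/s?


c* = 23e6 * 0.149 / 3071.1 = 1116 m/s

1116 m/s


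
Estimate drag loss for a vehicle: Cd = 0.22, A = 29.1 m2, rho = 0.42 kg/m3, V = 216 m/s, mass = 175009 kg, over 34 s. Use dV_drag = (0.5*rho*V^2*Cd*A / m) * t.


D = 0.5 * 0.42 * 216^2 * 0.22 * 29.1 = 62725.26 N
a = 62725.26 / 175009 = 0.3584 m/s2
dV = 0.3584 * 34 = 12.2 m/s

12.2 m/s


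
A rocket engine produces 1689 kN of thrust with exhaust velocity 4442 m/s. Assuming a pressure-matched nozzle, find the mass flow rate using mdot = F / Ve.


mdot = F / Ve = 1689000 / 4442 = 380.2 kg/s

380.2 kg/s


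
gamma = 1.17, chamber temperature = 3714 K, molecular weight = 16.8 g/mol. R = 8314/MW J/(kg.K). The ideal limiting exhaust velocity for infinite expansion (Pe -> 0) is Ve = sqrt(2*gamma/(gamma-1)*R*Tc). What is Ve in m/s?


R = 8314 / 16.8 = 494.88 J/(kg.K)
Ve = sqrt(2 * 1.17 / (1.17 - 1) * 494.88 * 3714) = 5030 m/s

5030 m/s


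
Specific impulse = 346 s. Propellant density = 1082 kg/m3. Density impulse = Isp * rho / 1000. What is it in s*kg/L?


rho*Isp = 346 * 1082 / 1000 = 374 s*kg/L

374 s*kg/L


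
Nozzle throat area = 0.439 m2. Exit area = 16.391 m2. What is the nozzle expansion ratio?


AR = 16.391 / 0.439 = 37.3

37.3


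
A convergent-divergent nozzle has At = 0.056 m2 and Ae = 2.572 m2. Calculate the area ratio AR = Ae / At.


AR = 2.572 / 0.056 = 45.9

45.9


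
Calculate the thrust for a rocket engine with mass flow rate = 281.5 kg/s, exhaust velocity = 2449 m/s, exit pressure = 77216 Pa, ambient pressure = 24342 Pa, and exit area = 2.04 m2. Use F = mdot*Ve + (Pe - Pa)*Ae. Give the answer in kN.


F = 281.5 * 2449 + (77216 - 24342) * 2.04 = 797256.0 N = 797.3 kN

797.3 kN


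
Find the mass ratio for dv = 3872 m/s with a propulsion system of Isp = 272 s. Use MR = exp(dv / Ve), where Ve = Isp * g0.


Ve = 272 * 9.81 = 2668.32 m/s
MR = exp(3872 / 2668.32) = 4.268

4.268


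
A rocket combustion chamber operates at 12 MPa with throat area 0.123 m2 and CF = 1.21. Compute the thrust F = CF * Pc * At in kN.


F = 1.21 * 12e6 * 0.123 = 1.7860e+06 N = 1786.0 kN

1786.0 kN


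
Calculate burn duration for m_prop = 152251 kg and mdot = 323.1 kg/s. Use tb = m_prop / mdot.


tb = 152251 / 323.1 = 471.2 s

471.2 s


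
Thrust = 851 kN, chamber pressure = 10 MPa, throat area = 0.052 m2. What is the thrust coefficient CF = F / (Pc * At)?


CF = 851000 / (10e6 * 0.052) = 1.64

1.64


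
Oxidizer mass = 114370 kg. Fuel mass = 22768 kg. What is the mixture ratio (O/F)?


MR = 114370 / 22768 = 5.02

5.02


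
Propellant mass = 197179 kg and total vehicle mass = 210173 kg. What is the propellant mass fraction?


PMF = 197179 / 210173 = 0.938

0.938


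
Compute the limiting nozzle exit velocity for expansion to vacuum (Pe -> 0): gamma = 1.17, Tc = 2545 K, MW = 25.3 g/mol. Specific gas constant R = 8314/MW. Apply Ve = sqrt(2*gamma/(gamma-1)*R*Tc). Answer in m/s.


R = 8314 / 25.3 = 328.62 J/(kg.K)
Ve = sqrt(2 * 1.17 / (1.17 - 1) * 328.62 * 2545) = 3393 m/s

3393 m/s


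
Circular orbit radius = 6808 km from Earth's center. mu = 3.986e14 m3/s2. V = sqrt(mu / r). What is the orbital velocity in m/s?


V = sqrt(3.986e14 / 6808000) = 7652 m/s

7652 m/s


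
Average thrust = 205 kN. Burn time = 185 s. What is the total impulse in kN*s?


It = 205 * 185 = 37925 kN*s

37925 kN*s


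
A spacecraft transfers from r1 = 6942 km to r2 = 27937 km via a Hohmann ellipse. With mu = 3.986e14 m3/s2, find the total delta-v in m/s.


V1 = sqrt(mu/r1) = 7577.51 m/s
dV1 = V1*(sqrt(2*r2/(r1+r2)) - 1) = 2013.17 m/s
V2 = sqrt(mu/r2) = 3777.28 m/s
dV2 = V2*(1 - sqrt(2*r1/(r1+r2))) = 1394.11 m/s
Total dV = 3407 m/s

3407 m/s


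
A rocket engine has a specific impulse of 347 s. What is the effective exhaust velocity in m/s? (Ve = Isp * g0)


Ve = Isp * g0 = 347 * 9.81 = 3404.1 m/s

3404.1 m/s


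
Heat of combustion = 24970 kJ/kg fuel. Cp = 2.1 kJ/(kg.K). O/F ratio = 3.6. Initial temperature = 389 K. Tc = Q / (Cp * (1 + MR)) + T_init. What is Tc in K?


Tc = 24970 / (2.1 * (1 + 3.6)) + 389 = 2974 K

2974 K
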